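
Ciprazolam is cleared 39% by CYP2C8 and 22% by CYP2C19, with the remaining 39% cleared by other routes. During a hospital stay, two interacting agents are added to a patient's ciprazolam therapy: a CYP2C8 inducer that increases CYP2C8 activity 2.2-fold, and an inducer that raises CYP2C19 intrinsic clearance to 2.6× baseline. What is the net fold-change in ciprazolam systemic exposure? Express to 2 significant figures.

The CYP2C8 pathway (39% of clearance) is boosted to 2.2× activity: 0.39 × 2.2 = 0.858.
The CYP2C19 pathway (22% of clearance) rises to 2.6× activity: 0.22 × 2.6 = 0.572.
The remaining 39% of clearance is unaffected.
Relative clearance = 0.858 + 0.572 + 0.39 = 1.82.
Systemic exposure ∝ 1/CL: fold-change = 1 / 1.82 = 0.55.

0.55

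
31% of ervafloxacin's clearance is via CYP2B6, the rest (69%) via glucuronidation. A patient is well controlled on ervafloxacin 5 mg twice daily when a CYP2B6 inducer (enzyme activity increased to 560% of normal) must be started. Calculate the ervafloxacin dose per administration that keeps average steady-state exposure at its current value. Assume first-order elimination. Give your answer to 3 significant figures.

12.1 mg

CYP2B6: 0.31 × 5.6 = 1.736
Other: 0.69 (unchanged)
Relative clearance = 1.736 + 0.69 = 2.426.
To maintain the same steady-state level, dose must scale with clearance: new dose = 5 × 2.426 = 12.1 mg.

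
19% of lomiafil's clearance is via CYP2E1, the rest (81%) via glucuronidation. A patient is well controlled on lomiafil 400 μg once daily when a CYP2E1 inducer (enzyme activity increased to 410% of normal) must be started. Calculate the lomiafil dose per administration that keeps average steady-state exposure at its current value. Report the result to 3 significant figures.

636 μg

The CYP2E1 pathway (19% of clearance) rises to 4.1× activity: 0.19 × 4.1 = 0.779.
The remaining 81% of clearance is unaffected.
New clearance relative to baseline: 0.779 + 0.81 = 1.589.
To maintain the same steady-state level, dose must scale with clearance: new dose = 400 × 1.589 = 636 μg.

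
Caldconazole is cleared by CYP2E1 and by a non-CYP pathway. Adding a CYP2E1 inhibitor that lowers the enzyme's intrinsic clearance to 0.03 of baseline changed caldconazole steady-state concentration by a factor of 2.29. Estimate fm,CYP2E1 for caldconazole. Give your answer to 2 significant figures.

Write x for the fraction cleared via CYP2E1. The observed steady-state concentration change means clearance fell to 1/2.29 = 0.4367 of baseline.
Setting x·0.03 + (1 − x) = 0.4367 and solving: x = (0.4367 − 1)/(0.03 − 1) = 0.58.

0.58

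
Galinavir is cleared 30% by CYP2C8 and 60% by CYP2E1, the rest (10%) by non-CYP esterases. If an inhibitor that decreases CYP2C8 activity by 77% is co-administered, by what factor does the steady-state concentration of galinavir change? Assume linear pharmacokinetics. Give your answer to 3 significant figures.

The CYP2C8 pathway (30% of clearance) is reduced to 0.23× activity: 0.3 × 0.23 = 0.069.
CYP2E1 (60%) and the residual 10% are unaffected.
CL_new/CL_old = 0.069 + 0.6 + 0.1 = 0.769.
Steady-state concentration ratio = CL_old/CL_new = 1 / 0.769 = 1.30.

1.30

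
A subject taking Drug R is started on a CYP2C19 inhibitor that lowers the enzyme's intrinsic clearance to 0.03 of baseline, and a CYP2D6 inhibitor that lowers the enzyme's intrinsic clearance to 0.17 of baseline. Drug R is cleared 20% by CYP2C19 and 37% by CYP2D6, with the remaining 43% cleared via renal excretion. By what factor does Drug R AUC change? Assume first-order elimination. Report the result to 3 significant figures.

2.00

The CYP2C19 pathway (20% of clearance) drops to 0.03× activity: 0.2 × 0.03 = 0.006.
The CYP2D6 pathway (37% of clearance) drops to 0.17× activity: 0.37 × 0.17 = 0.0629.
The remaining 43% of clearance is unaffected.
CL_new/CL_old = 0.006 + 0.0629 + 0.43 = 0.4989.
Because AUC varies inversely with clearance, the combined effect is 1 / 0.4989 = 2.00.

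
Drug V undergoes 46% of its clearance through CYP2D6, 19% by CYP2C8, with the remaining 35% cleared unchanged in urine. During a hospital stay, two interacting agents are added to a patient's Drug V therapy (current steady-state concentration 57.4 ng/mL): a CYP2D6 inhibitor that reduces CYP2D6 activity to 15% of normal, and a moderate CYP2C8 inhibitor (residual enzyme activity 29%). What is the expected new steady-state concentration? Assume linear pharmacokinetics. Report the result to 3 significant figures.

CYP2D6: 0.46 × 0.15 = 0.069
CYP2C8: 0.19 × 0.29 = 0.0551
Other: 0.35 (unchanged)
Relative clearance = 0.069 + 0.0551 + 0.35 = 0.4741.
New steady-state concentration = 57.4 / 0.4741 = 121 ng/mL (concentration scales inversely with clearance).

121 ng/mL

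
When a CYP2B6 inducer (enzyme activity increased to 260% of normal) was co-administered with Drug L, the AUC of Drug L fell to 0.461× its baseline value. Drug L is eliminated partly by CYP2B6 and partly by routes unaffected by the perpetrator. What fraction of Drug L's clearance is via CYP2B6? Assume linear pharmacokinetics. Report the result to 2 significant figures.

CL'/CL = 1 / 0.461 = 2.169
2.6·fm + (1 − fm) = 2.169
fm = (2.169 − 1) / (2.6 − 1) = 0.73

0.73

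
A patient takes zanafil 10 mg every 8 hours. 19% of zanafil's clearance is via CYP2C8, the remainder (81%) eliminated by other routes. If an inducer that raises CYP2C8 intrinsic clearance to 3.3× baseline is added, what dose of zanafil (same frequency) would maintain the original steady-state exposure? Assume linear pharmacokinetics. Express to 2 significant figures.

14 mg

The CYP2C8 pathway (19% of clearance) increases to 3.3× activity: 0.19 × 3.3 = 0.627.
Non-CYP routes (81%) are unchanged.
New clearance relative to baseline: 0.627 + 0.81 = 1.437.
Css,avg = (dose rate)/CL, so holding Css fixed requires dose ∝ CL: 10 × 1.437 = 14 mg.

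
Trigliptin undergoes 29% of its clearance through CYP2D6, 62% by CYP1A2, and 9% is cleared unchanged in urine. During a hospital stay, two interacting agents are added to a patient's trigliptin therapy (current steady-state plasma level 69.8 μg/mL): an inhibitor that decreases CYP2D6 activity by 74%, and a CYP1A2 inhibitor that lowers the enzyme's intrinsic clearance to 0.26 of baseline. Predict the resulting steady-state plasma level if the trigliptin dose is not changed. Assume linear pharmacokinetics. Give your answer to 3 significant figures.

The CYP2D6 pathway (29% of clearance) is reduced to 0.26× activity: 0.29 × 0.26 = 0.0754.
The CYP1A2 pathway (62% of clearance) drops to 0.26× activity: 0.62 × 0.26 = 0.1612.
The remaining 9% of clearance is unaffected.
New clearance relative to baseline: 0.0754 + 0.1612 + 0.09 = 0.3266.
Dividing the baseline by the relative clearance: 69.8 / 0.3266 = 214 μg/mL.

214 μg/mL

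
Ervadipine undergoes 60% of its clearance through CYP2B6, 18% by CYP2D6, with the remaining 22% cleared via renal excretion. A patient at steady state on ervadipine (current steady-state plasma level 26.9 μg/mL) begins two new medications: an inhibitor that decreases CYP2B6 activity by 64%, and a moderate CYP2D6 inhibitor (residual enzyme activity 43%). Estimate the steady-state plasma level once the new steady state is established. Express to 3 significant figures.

CYP2B6: 0.6 × 0.36 = 0.216
CYP2D6: 0.18 × 0.43 = 0.0774
Other: 0.22 (unchanged)
CL_new/CL_old = 0.216 + 0.0774 + 0.22 = 0.5134.
Dividing the baseline by the relative clearance: 26.9 / 0.5134 = 52.4 μg/mL.

52.4 μg/mL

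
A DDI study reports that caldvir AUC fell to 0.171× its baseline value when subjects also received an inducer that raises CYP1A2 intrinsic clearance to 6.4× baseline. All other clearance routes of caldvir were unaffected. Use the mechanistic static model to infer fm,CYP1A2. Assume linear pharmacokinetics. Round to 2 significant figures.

0.90

Let x = fm,CYP1A2. Because AUC ∝ 1/CL, relative clearance rose to 1/0.171 = 5.848.
Setting x·6.4 + (1 − x) = 5.848 and solving: x = (5.848 − 1)/(6.4 − 1) = 0.90.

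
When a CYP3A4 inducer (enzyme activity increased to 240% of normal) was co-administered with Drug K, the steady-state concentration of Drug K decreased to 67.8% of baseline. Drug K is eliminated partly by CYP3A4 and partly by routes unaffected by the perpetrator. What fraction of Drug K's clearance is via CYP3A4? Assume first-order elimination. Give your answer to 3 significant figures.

Let x = fm,CYP3A4. Because steady-state concentration ∝ 1/CL, relative clearance rose to 1/0.678 = 1.475.
Only the CYP3A4 route changed, so 1.475 = x·2.4 + (1 − x), giving x = 0.339.

0.339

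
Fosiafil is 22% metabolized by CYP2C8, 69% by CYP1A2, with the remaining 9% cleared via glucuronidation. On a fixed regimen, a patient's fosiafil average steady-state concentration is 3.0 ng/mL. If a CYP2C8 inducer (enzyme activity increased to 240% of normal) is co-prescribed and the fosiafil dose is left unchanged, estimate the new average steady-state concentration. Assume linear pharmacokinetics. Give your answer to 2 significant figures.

CYP2C8: 0.22 × 2.4 = 0.528
CYP1A2: 0.69 (unchanged)
Other: 0.09 (unchanged)
CL_new/CL_old = 0.528 + 0.69 + 0.09 = 1.308.
With dosing unchanged, average steady-state concentration scales as 1/CL: 3.0 / 1.308 = 2.3 ng/mL.

2.3 ng/mL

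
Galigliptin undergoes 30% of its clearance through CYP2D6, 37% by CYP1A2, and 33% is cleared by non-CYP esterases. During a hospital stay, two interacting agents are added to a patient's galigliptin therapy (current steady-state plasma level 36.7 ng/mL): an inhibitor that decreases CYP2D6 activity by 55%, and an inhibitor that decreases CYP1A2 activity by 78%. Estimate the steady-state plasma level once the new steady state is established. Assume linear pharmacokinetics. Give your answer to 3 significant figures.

67.2 ng/mL

The CYP2D6 pathway (30% of clearance) falls to 0.45× activity: 0.3 × 0.45 = 0.135.
The CYP1A2 pathway (37% of clearance) drops to 0.22× activity: 0.37 × 0.22 = 0.0814.
The remaining 33% of clearance is unaffected.
CL_new/CL_old = 0.135 + 0.0814 + 0.33 = 0.5464.
Steady-state plasma level ∝ 1/CL: new value = 36.7 / 0.5464 = 67.2 ng/mL.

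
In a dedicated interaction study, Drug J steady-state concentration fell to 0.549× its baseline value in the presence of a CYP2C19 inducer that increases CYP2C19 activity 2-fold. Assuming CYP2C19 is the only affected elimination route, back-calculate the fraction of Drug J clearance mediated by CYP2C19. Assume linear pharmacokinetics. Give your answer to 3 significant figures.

0.821

Write x for the fraction cleared via CYP2C19. The observed steady-state concentration change means clearance rose to 1/0.549 = 1.821 of baseline.
Setting x·2 + (1 − x) = 1.821 and solving: x = (1.821 − 1)/(2 − 1) = 0.821.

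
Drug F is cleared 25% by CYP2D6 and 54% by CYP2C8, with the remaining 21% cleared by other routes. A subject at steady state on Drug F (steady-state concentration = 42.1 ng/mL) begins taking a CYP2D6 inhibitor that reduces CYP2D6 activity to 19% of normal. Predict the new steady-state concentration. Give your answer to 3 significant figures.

The CYP2D6 pathway (25% of clearance) drops to 0.19× activity: 0.25 × 0.19 = 0.0475.
CYP2C8 (54%) and the residual 21% are unaffected.
New clearance relative to baseline: 0.0475 + 0.54 + 0.21 = 0.7975.
Steady-state concentration ∝ 1/CL, so new value = 42.1 / 0.7975 = 52.8 ng/mL.

52.8 ng/mL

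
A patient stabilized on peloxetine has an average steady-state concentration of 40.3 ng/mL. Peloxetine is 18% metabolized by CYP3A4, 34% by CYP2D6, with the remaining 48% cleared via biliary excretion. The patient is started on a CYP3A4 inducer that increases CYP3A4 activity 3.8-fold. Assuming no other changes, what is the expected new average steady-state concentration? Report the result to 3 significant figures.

26.8 ng/mL

The CYP3A4 pathway (18% of clearance) rises to 3.8× activity: 0.18 × 3.8 = 0.684.
CYP2D6 (34%) and the residual 48% are unaffected.
Relative clearance = 0.684 + 0.34 + 0.48 = 1.504.
New average steady-state concentration = baseline ÷ relative clearance = 40.3 / 1.504 = 26.8 ng/mL.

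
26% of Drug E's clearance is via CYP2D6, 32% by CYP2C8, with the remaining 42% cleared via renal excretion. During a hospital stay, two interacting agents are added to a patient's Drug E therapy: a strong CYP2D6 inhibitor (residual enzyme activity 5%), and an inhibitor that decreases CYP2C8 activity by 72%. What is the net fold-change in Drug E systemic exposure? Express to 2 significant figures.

CYP2D6: 0.26 × 0.05 = 0.013
CYP2C8: 0.32 × 0.28 = 0.0896
Other: 0.42 (unchanged)
CL_new/CL_old = 0.013 + 0.0896 + 0.42 = 0.5226.
Because systemic exposure varies inversely with clearance, the combined effect is 1 / 0.5226 = 1.9.

1.9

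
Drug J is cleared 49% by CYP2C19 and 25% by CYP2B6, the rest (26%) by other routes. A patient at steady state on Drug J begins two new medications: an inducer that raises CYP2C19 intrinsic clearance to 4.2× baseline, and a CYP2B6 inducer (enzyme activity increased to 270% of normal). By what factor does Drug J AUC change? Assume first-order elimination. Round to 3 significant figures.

0.334

The CYP2C19 pathway (49% of clearance) rises to 4.2× activity: 0.49 × 4.2 = 2.058.
The CYP2B6 pathway (25% of clearance) increases to 2.7× activity: 0.25 × 2.7 = 0.675.
Non-CYP routes (26%) are unchanged.
CL_new/CL_old = 2.058 + 0.675 + 0.26 = 2.993.
Because AUC varies inversely with clearance, the combined effect is 1 / 2.993 = 0.334.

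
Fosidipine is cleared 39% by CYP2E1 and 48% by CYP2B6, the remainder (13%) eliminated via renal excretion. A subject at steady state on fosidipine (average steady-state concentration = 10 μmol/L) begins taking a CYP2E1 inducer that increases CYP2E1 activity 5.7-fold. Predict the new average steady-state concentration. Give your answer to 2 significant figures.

CYP2E1: 0.39 × 5.7 = 2.223
CYP2B6: 0.48 (unchanged)
Other: 0.13 (unchanged)
New clearance relative to baseline: 2.223 + 0.48 + 0.13 = 2.833.
With dosing unchanged, average steady-state concentration scales as 1/CL: 10 / 2.833 = 3.5 μmol/L.

3.5 μmol/L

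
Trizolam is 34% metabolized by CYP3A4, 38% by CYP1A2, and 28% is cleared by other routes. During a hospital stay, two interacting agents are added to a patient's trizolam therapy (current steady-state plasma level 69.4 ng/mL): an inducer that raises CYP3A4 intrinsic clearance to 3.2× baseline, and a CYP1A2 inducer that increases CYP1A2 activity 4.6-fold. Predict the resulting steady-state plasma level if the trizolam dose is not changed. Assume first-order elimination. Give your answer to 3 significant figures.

The CYP3A4 pathway (34% of clearance) increases to 3.2× activity: 0.34 × 3.2 = 1.088.
The CYP1A2 pathway (38% of clearance) is boosted to 4.6× activity: 0.38 × 4.6 = 1.748.
The remaining 28% of clearance is unaffected.
New clearance relative to baseline: 1.088 + 1.748 + 0.28 = 3.116.
New steady-state plasma level = 69.4 / 3.116 = 22.3 ng/mL (concentration scales inversely with clearance).

22.3 ng/mL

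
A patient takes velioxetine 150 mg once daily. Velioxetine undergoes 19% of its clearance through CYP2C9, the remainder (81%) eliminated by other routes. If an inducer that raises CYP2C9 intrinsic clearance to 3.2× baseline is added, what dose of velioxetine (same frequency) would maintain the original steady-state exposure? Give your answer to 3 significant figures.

213 mg

CYP2C9: 0.19 × 3.2 = 0.608
Other: 0.81 (unchanged)
Relative clearance = 0.608 + 0.81 = 1.418.
Exposure is unchanged when dose changes in proportion to clearance. New dose = 150 mg × 1.418 = 213 mg.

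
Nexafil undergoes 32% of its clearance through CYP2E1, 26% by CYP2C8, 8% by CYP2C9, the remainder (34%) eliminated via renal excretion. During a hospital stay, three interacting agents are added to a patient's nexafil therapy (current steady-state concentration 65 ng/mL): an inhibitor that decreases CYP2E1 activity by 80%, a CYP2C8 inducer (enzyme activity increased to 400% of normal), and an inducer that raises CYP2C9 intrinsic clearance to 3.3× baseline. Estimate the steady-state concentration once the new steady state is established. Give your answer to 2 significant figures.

38 ng/mL

The CYP2E1 pathway (32% of clearance) drops to 0.2× activity: 0.32 × 0.2 = 0.064.
The CYP2C8 pathway (26% of clearance) increases to 4× activity: 0.26 × 4 = 1.04.
The CYP2C9 pathway (8% of clearance) increases to 3.3× activity: 0.08 × 3.3 = 0.264.
The remaining 34% of clearance is unaffected.
Relative clearance = 0.064 + 1.04 + 0.264 + 0.34 = 1.708.
Dividing the baseline by the relative clearance: 65 / 1.708 = 38 ng/mL.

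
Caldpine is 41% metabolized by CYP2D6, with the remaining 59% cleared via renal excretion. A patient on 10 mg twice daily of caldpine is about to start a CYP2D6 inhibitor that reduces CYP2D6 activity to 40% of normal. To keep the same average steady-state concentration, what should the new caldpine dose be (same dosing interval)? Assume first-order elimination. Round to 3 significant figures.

7.54 mg

The CYP2D6 pathway (41% of clearance) is reduced to 0.4× activity: 0.41 × 0.4 = 0.164.
Non-CYP routes (59%) are unchanged.
New clearance relative to baseline: 0.164 + 0.59 = 0.754.
Css,avg = (dose rate)/CL, so holding Css fixed requires dose ∝ CL: 10 × 0.754 = 7.54 mg.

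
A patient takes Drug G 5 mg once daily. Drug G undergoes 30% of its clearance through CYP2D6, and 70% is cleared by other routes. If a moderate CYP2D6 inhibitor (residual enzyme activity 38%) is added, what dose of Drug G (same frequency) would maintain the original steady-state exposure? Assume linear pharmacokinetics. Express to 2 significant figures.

4.1 mg

The CYP2D6 pathway (30% of clearance) is reduced to 0.38× activity: 0.3 × 0.38 = 0.114.
Non-CYP routes (70%) are unchanged.
Relative clearance = 0.114 + 0.7 = 0.814.
Exposure is unchanged when dose changes in proportion to clearance. New dose = 5 mg × 0.814 = 4.1 mg.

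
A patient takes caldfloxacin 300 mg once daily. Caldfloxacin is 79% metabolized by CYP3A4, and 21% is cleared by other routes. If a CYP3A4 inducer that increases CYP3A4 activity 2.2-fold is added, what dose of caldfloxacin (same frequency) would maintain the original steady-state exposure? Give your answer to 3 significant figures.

CYP3A4: 0.79 × 2.2 = 1.738
Other: 0.21 (unchanged)
Relative clearance = 1.738 + 0.21 = 1.948.
To maintain the same steady-state level, dose must scale with clearance: new dose = 300 × 1.948 = 584 mg.

584 mg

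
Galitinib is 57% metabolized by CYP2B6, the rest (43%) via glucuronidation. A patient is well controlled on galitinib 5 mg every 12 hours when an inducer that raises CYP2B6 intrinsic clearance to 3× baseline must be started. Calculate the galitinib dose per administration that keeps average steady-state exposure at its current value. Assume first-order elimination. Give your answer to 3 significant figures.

The CYP2B6 pathway (57% of clearance) is boosted to 3× activity: 0.57 × 3 = 1.71.
The remaining 43% of clearance is unaffected.
New clearance relative to baseline: 1.71 + 0.43 = 2.14.
Exposure is unchanged when dose changes in proportion to clearance. New dose = 5 mg × 2.14 = 10.7 mg.

10.7 mg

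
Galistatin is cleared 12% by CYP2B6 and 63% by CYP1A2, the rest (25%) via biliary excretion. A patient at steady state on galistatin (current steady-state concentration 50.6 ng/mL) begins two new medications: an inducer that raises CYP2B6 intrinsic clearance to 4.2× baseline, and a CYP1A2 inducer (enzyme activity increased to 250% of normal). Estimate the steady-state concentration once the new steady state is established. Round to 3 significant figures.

The CYP2B6 pathway (12% of clearance) increases to 4.2× activity: 0.12 × 4.2 = 0.504.
The CYP1A2 pathway (63% of clearance) increases to 2.5× activity: 0.63 × 2.5 = 1.575.
Non-CYP routes (25%) are unchanged.
New clearance relative to baseline: 0.504 + 1.575 + 0.25 = 2.329.
Dividing the baseline by the relative clearance: 50.6 / 2.329 = 21.7 ng/mL.

21.7 ng/mL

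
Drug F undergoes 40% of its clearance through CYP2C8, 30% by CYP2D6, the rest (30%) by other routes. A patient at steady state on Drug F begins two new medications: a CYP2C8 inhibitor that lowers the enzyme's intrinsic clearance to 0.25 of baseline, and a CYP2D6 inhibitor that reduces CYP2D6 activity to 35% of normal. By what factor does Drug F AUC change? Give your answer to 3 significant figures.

1.98

The CYP2C8 pathway (40% of clearance) drops to 0.25× activity: 0.4 × 0.25 = 0.1.
The CYP2D6 pathway (30% of clearance) is reduced to 0.35× activity: 0.3 × 0.35 = 0.105.
Non-CYP routes (30%) are unchanged.
Relative clearance = 0.1 + 0.105 + 0.3 = 0.505.
Net AUC ratio = 1 / 0.505 = 1.98.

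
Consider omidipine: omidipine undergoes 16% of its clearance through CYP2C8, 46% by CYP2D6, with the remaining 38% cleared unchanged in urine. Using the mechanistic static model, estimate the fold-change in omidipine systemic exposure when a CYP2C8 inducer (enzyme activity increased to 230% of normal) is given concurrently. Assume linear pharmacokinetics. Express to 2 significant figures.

0.83

CYP2C8: 0.16 × 2.3 = 0.368
CYP2D6: 0.46 (unchanged)
Other: 0.38 (unchanged)
CL_new/CL_old = 0.368 + 0.46 + 0.38 = 1.208.
Systemic exposure is inversely proportional to clearance, so the fold-change is 1 / 1.208 = 0.83.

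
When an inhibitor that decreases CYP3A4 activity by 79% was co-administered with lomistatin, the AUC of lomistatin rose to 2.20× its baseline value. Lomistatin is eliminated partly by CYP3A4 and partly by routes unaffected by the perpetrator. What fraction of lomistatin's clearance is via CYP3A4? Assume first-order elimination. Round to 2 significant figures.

Write x for the fraction cleared via CYP3A4. The observed AUC change means clearance fell to 1/2.20 = 0.4545 of baseline.
Only the CYP3A4 route changed, so 0.4545 = x·0.21 + (1 − x), giving x = 0.69.

0.69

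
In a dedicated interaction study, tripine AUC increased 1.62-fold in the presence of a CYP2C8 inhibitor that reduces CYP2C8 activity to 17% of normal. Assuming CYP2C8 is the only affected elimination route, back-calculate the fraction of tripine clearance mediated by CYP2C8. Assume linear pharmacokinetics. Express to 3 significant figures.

Let x = fm,CYP2C8. Because AUC ∝ 1/CL, relative clearance fell to 1/1.62 = 0.6173.
Setting x·0.17 + (1 − x) = 0.6173 and solving: x = (0.6173 − 1)/(0.17 − 1) = 0.461.

0.461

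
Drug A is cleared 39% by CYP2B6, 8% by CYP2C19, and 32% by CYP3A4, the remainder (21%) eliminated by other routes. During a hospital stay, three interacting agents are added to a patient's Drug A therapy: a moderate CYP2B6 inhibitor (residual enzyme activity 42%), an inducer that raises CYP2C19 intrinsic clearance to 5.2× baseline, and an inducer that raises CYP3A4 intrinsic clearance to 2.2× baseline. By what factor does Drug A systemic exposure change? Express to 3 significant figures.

The CYP2B6 pathway (39% of clearance) is reduced to 0.42× activity: 0.39 × 0.42 = 0.1638.
The CYP2C19 pathway (8% of clearance) rises to 5.2× activity: 0.08 × 5.2 = 0.416.
The CYP3A4 pathway (32% of clearance) rises to 2.2× activity: 0.32 × 2.2 = 0.704.
The remaining 21% of clearance is unaffected.
Relative clearance = 0.1638 + 0.416 + 0.704 + 0.21 = 1.4938.
Because systemic exposure varies inversely with clearance, the combined effect is 1 / 1.4938 = 0.669.

0.669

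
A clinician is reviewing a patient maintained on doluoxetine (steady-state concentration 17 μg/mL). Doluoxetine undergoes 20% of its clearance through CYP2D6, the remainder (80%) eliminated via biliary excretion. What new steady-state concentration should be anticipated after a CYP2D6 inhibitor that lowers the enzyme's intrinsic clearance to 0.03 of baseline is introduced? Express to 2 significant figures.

CYP2D6: 0.2 × 0.03 = 0.006
Other: 0.8 (unchanged)
CL_new/CL_old = 0.006 + 0.8 = 0.806.
New steady-state concentration = baseline ÷ relative clearance = 17 / 0.806 = 21 μg/mL.

21 μg/mL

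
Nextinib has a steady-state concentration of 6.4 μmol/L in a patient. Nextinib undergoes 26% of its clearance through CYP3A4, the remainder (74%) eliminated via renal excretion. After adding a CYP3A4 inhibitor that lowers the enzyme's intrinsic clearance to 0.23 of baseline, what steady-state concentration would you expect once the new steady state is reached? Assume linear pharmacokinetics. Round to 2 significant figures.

CYP3A4: 0.26 × 0.23 = 0.0598
Other: 0.74 (unchanged)
New clearance relative to baseline: 0.0598 + 0.74 = 0.7998.
With dosing unchanged, steady-state concentration scales as 1/CL: 6.4 / 0.7998 = 8.0 μmol/L.

8.0 μmol/L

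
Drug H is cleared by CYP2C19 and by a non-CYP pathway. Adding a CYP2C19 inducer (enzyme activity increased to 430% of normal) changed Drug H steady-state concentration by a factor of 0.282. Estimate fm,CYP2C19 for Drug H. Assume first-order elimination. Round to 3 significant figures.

Call the CYP2C19 fraction fm. After the interaction, CL_new/CL_old = fm × 4.3 + (1 − fm).
Steady-state concentration ratio = 1 / (new CL fraction), so new CL fraction = 1 / 0.282 = 3.546.
fm × 4.3 + 1 − fm = 3.546  ⇒  fm × (4.3 − 1) = 2.546  ⇒  fm = 0.772.

0.772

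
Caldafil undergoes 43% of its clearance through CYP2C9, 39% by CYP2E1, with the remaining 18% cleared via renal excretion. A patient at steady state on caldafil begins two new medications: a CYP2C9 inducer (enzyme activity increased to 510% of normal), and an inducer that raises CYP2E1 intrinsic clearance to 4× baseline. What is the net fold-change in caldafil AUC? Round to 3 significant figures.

0.254

The CYP2C9 pathway (43% of clearance) is boosted to 5.1× activity: 0.43 × 5.1 = 2.193.
The CYP2E1 pathway (39% of clearance) is boosted to 4× activity: 0.39 × 4 = 1.56.
The remaining 18% of clearance is unaffected.
New clearance relative to baseline: 2.193 + 1.56 + 0.18 = 3.933.
AUC ∝ 1/CL: fold-change = 1 / 3.933 = 0.254.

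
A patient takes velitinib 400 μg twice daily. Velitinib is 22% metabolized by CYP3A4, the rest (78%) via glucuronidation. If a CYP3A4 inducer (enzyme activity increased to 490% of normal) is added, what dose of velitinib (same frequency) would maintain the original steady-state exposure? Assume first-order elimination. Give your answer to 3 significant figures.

CYP3A4: 0.22 × 4.9 = 1.078
Other: 0.78 (unchanged)
Relative clearance = 1.078 + 0.78 = 1.858.
Exposure is unchanged when dose changes in proportion to clearance. New dose = 400 μg × 1.858 = 743 μg.

743 μg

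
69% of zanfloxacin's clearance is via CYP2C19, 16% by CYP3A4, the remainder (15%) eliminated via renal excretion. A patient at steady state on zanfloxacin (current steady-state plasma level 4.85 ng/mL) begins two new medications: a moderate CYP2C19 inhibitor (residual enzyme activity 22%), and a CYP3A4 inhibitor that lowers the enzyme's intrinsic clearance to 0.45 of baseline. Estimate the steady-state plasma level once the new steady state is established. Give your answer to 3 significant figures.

The CYP2C19 pathway (69% of clearance) is reduced to 0.22× activity: 0.69 × 0.22 = 0.1518.
The CYP3A4 pathway (16% of clearance) is reduced to 0.45× activity: 0.16 × 0.45 = 0.072.
The remaining 15% of clearance is unaffected.
CL_new/CL_old = 0.1518 + 0.072 + 0.15 = 0.3738.
Dividing the baseline by the relative clearance: 4.85 / 0.3738 = 13.0 ng/mL.

13.0 ng/mL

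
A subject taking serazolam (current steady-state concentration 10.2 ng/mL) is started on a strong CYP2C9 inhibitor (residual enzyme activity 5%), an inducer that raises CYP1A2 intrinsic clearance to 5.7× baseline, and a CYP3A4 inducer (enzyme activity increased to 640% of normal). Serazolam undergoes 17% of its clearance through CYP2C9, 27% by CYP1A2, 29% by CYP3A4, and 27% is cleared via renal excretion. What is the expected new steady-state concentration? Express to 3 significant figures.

2.78 ng/mL

The CYP2C9 pathway (17% of clearance) falls to 0.05× activity: 0.17 × 0.05 = 0.0085.
The CYP1A2 pathway (27% of clearance) is boosted to 5.7× activity: 0.27 × 5.7 = 1.539.
The CYP3A4 pathway (29% of clearance) increases to 6.4× activity: 0.29 × 6.4 = 1.856.
Non-CYP routes (27%) are unchanged.
Relative clearance = 0.0085 + 1.539 + 1.856 + 0.27 = 3.6735.
Dividing the baseline by the relative clearance: 10.2 / 3.6735 = 2.78 ng/mL.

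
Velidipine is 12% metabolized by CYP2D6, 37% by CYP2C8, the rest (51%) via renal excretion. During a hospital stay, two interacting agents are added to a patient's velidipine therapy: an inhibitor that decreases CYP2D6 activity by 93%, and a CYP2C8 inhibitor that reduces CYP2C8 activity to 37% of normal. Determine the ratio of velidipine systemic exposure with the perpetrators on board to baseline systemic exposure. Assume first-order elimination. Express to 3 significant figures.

The CYP2D6 pathway (12% of clearance) drops to 0.07× activity: 0.12 × 0.07 = 0.0084.
The CYP2C8 pathway (37% of clearance) drops to 0.37× activity: 0.37 × 0.37 = 0.1369.
Non-CYP routes (51%) are unchanged.
Relative clearance = 0.0084 + 0.1369 + 0.51 = 0.6553.
Systemic exposure ∝ 1/CL: fold-change = 1 / 0.6553 = 1.53.

1.53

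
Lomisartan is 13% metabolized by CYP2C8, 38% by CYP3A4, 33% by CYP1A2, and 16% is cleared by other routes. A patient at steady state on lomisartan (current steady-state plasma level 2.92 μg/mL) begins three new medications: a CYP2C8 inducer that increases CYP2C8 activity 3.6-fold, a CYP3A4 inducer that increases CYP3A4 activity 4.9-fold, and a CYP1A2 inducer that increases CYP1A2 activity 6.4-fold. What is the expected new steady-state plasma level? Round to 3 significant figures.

0.635 μg/mL

The CYP2C8 pathway (13% of clearance) is boosted to 3.6× activity: 0.13 × 3.6 = 0.468.
The CYP3A4 pathway (38% of clearance) is boosted to 4.9× activity: 0.38 × 4.9 = 1.862.
The CYP1A2 pathway (33% of clearance) rises to 6.4× activity: 0.33 × 6.4 = 2.112.
The remaining 16% of clearance is unaffected.
CL_new/CL_old = 0.468 + 1.862 + 2.112 + 0.16 = 4.602.
Dividing the baseline by the relative clearance: 2.92 / 4.602 = 0.635 μg/mL.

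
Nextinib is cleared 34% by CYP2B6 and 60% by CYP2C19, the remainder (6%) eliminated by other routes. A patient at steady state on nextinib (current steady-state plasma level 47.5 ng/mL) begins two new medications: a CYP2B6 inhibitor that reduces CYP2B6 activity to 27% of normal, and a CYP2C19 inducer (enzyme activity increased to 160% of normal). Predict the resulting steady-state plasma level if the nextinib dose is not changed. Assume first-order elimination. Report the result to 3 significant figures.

42.7 ng/mL

The CYP2B6 pathway (34% of clearance) drops to 0.27× activity: 0.34 × 0.27 = 0.0918.
The CYP2C19 pathway (60% of clearance) rises to 1.6× activity: 0.6 × 1.6 = 0.96.
The remaining 6% of clearance is unaffected.
CL_new/CL_old = 0.0918 + 0.96 + 0.06 = 1.1118.
Dividing the baseline by the relative clearance: 47.5 / 1.1118 = 42.7 ng/mL.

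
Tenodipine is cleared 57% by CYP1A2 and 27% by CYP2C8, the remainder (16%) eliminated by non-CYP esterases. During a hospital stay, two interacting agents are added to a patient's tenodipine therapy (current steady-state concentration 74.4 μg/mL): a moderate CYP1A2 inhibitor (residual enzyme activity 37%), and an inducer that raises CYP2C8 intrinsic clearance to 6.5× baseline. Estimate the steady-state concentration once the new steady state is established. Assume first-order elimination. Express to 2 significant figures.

35 μg/mL

The CYP1A2 pathway (57% of clearance) drops to 0.37× activity: 0.57 × 0.37 = 0.2109.
The CYP2C8 pathway (27% of clearance) increases to 6.5× activity: 0.27 × 6.5 = 1.755.
The remaining 16% of clearance is unaffected.
CL_new/CL_old = 0.2109 + 1.755 + 0.16 = 2.1259.
New steady-state concentration = 74.4 / 2.1259 = 35 μg/mL (concentration scales inversely with clearance).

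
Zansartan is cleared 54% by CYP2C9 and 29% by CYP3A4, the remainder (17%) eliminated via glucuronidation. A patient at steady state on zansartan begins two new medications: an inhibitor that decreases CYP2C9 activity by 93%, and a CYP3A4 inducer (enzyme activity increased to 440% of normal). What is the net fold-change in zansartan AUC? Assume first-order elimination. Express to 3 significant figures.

CYP2C9: 0.54 × 0.07 = 0.0378
CYP3A4: 0.29 × 4.4 = 1.276
Other: 0.17 (unchanged)
New clearance relative to baseline: 0.0378 + 1.276 + 0.17 = 1.4838.
AUC ∝ 1/CL: fold-change = 1 / 1.4838 = 0.674.

0.674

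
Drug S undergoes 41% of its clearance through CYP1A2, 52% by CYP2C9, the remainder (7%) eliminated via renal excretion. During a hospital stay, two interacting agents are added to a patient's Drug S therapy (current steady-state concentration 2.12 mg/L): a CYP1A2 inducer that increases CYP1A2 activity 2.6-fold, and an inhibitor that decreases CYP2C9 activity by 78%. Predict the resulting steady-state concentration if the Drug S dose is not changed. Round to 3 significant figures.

CYP1A2: 0.41 × 2.6 = 1.066
CYP2C9: 0.52 × 0.22 = 0.1144
Other: 0.07 (unchanged)
CL_new/CL_old = 1.066 + 0.1144 + 0.07 = 1.2504.
Steady-state concentration ∝ 1/CL: new value = 2.12 / 1.2504 = 1.70 mg/L.

1.70 mg/L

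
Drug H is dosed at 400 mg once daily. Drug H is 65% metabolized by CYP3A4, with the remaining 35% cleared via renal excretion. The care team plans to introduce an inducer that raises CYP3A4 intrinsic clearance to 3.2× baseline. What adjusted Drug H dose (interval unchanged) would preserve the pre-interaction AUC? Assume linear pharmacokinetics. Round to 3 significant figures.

972 mg

The CYP3A4 pathway (65% of clearance) is boosted to 3.2× activity: 0.65 × 3.2 = 2.08.
The remaining 35% of clearance is unaffected.
New clearance relative to baseline: 2.08 + 0.35 = 2.43.
Css,avg = (dose rate)/CL, so holding Css fixed requires dose ∝ CL: 400 × 2.43 = 972 mg.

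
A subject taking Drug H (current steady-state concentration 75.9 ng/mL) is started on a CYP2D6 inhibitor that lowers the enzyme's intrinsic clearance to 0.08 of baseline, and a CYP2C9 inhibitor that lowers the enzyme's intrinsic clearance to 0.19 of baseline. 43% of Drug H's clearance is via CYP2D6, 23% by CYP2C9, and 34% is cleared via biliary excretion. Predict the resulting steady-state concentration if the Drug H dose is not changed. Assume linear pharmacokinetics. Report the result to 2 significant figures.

The CYP2D6 pathway (43% of clearance) is reduced to 0.08× activity: 0.43 × 0.08 = 0.0344.
The CYP2C9 pathway (23% of clearance) drops to 0.19× activity: 0.23 × 0.19 = 0.0437.
Non-CYP routes (34%) are unchanged.
Relative clearance = 0.0344 + 0.0437 + 0.34 = 0.4181.
Steady-state concentration ∝ 1/CL: new value = 75.9 / 0.4181 = 1.8 × 10² ng/mL.

1.8 × 10² ng/mL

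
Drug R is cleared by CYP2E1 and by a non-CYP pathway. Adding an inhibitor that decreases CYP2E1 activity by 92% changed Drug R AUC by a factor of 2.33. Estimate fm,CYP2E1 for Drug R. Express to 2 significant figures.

0.62

Let fm be the CYP2E1 fraction. New clearance relative to baseline = fm × 0.08 + (1 − fm).
AUC ratio = 1 / (new CL fraction), so new CL fraction = 1 / 2.33 = 0.4292.
fm × 0.08 + 1 − fm = 0.4292  ⇒  fm × (0.08 − 1) = −0.5708  ⇒  fm = 0.62.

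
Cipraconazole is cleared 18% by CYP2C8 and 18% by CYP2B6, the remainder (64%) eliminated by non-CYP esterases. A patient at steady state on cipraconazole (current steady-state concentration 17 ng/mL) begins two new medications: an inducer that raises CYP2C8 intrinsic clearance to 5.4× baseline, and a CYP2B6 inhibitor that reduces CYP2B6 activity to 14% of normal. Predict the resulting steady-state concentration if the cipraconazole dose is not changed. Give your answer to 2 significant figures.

The CYP2C8 pathway (18% of clearance) is boosted to 5.4× activity: 0.18 × 5.4 = 0.972.
The CYP2B6 pathway (18% of clearance) drops to 0.14× activity: 0.18 × 0.14 = 0.0252.
Non-CYP routes (64%) are unchanged.
New clearance relative to baseline: 0.972 + 0.0252 + 0.64 = 1.6372.
New steady-state concentration = 17 / 1.6372 = 10 ng/mL (concentration scales inversely with clearance).

10 ng/mL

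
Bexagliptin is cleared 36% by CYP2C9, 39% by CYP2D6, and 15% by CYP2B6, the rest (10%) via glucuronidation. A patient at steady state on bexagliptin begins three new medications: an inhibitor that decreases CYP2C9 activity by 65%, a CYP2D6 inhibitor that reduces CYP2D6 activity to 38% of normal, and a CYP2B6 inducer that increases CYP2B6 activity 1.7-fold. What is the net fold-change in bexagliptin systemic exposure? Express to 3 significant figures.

The CYP2C9 pathway (36% of clearance) drops to 0.35× activity: 0.36 × 0.35 = 0.126.
The CYP2D6 pathway (39% of clearance) falls to 0.38× activity: 0.39 × 0.38 = 0.1482.
The CYP2B6 pathway (15% of clearance) increases to 1.7× activity: 0.15 × 1.7 = 0.255.
The remaining 10% of clearance is unaffected.
CL_new/CL_old = 0.126 + 0.1482 + 0.255 + 0.1 = 0.6292.
Systemic exposure ∝ 1/CL: fold-change = 1 / 0.6292 = 1.59.

1.59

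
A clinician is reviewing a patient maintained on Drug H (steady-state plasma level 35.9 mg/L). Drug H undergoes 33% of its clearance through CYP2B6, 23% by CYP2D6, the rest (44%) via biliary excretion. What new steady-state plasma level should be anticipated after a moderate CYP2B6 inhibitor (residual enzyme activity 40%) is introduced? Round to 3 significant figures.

44.8 mg/L

The CYP2B6 pathway (33% of clearance) falls to 0.4× activity: 0.33 × 0.4 = 0.132.
CYP2D6 (23%) and the residual 44% are unaffected.
CL_new/CL_old = 0.132 + 0.23 + 0.44 = 0.802.
With dosing unchanged, steady-state plasma level scales as 1/CL: 35.9 / 0.802 = 44.8 mg/L.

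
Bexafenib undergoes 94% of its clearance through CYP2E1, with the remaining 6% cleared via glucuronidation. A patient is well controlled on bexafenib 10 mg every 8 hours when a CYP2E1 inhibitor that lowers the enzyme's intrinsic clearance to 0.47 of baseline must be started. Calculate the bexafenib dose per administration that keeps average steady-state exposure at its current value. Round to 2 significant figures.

5.0 mg

The CYP2E1 pathway (94% of clearance) is reduced to 0.47× activity: 0.94 × 0.47 = 0.4418.
Non-CYP routes (6%) are unchanged.
Relative clearance = 0.4418 + 0.06 = 0.5018.
Exposure is unchanged when dose changes in proportion to clearance. New dose = 10 mg × 0.5018 = 5.0 mg.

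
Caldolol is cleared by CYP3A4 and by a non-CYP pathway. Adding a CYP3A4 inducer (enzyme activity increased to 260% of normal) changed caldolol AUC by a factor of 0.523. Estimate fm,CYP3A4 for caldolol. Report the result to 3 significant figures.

0.570

Call the CYP3A4 fraction fm. After the interaction, CL_new/CL_old = fm × 2.6 + (1 − fm).
AUC ratio = 1 / (new CL fraction), so new CL fraction = 1 / 0.523 = 1.912.
fm × 2.6 + 1 − fm = 1.912  ⇒  fm × (2.6 − 1) = 0.912  ⇒  fm = 0.570.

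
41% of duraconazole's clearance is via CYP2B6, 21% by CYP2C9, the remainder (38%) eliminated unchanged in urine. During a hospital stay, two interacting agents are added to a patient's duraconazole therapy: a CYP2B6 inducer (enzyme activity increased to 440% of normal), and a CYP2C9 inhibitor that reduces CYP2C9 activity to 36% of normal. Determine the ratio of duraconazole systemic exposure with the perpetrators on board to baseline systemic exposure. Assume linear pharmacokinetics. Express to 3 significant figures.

0.443

CYP2B6: 0.41 × 4.4 = 1.804
CYP2C9: 0.21 × 0.36 = 0.0756
Other: 0.38 (unchanged)
Relative clearance = 1.804 + 0.0756 + 0.38 = 2.2596.
Systemic exposure ∝ 1/CL: fold-change = 1 / 2.2596 = 0.443.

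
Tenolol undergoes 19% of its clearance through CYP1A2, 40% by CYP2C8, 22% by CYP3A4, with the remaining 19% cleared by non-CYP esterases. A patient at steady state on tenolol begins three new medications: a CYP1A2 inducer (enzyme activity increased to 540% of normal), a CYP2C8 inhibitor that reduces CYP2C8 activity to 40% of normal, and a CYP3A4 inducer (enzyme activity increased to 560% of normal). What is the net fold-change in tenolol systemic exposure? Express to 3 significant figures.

The CYP1A2 pathway (19% of clearance) increases to 5.4× activity: 0.19 × 5.4 = 1.026.
The CYP2C8 pathway (40% of clearance) falls to 0.4× activity: 0.4 × 0.4 = 0.16.
The CYP3A4 pathway (22% of clearance) increases to 5.6× activity: 0.22 × 5.6 = 1.232.
The remaining 19% of clearance is unaffected.
CL_new/CL_old = 1.026 + 0.16 + 1.232 + 0.19 = 2.608.
Systemic exposure ∝ 1/CL: fold-change = 1 / 2.608 = 0.383.

0.383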